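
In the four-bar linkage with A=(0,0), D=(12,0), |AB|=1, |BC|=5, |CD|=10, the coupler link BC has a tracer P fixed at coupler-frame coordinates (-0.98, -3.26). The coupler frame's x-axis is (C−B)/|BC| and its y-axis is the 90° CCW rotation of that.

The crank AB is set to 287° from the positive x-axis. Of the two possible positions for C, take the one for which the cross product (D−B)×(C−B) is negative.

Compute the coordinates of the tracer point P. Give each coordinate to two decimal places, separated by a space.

A=(0,0), D=(12.00,0)
B = A + 1.00·(cos287°, sin287°) = (0.2924, -0.9563)
|BD| = 11.7466
circle(B,5.00) ∩ circle(D,10.00): a=2.6809, h=4.2205
  candidates: C₊=(2.6208,3.4685) cross=49.577; C₋=(3.3080,-4.9446) cross=-49.577
  mode - wants cross < 0 → take C=(3.3080,-4.9446) (cross=-49.577)
ex = (C−B)/|BC| = (0.6031,-0.7977); ey = (0.7977,0.6031)
P = B + -0.98·ex + -3.26·ey = (-2.8990,-2.1408)

-2.90 -2.14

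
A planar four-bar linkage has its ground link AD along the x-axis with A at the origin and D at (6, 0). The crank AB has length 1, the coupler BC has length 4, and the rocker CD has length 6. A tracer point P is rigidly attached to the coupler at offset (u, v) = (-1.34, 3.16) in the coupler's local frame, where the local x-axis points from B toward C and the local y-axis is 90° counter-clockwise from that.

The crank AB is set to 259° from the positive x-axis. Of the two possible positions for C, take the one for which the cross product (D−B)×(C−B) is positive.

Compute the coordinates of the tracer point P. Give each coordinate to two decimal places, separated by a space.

A=(0,0), D=(6.00,0)
B = A + 1.00·(cos259°, sin259°) = (-0.1908, -0.9816)
|BD| = 6.2682
circle(B,4.00) ∩ circle(D,6.00): a=1.5387, h=3.6922
  candidates: C₊=(0.7507,2.9060) cross=23.143; C₋=(1.9071,-4.3873) cross=-23.143
  mode + wants cross > 0 → take C=(0.7507,2.9060) (cross=23.143)
ex = (C−B)/|BC| = (0.2354,0.9719); ey = (-0.9719,0.2354)
P = B + -1.34·ex + 3.16·ey = (-3.5774,-1.5402)

-3.58 -1.54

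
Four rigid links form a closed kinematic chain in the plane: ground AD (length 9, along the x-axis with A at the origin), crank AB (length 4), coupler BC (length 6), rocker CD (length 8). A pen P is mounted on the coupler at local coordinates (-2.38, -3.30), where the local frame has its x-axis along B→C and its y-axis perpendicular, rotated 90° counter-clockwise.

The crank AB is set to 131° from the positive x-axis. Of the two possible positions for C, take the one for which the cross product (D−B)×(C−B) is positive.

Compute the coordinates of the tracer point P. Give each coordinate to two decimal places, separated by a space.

-3.62 -0.93

A=(0,0), D=(9.00,0)
B = A + 4.00·(cos131°, sin131°) = (-2.6242, 3.0188)
|BD| = 12.0098
circle(B,6.00) ∩ circle(D,8.00): a=4.8392, h=3.5471
  candidates: C₊=(2.9512,5.2357) cross=42.600; C₋=(1.1680,-1.6308) cross=-42.600
  mode + wants cross > 0 → take C=(2.9512,5.2357) (cross=42.600)
ex = (C−B)/|BC| = (0.9292,0.3695); ey = (-0.3695,0.9292)
P = B + -2.38·ex + -3.30·ey = (-3.6166,-0.9270)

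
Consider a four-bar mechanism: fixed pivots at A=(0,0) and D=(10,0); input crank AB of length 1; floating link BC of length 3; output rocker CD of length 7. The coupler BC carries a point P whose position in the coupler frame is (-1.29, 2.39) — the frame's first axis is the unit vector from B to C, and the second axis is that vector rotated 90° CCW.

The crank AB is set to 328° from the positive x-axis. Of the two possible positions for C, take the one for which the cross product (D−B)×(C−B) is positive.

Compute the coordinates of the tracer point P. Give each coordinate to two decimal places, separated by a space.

A=(0,0), D=(10.00,0)
B = A + 1.00·(cos328°, sin328°) = (0.8480, -0.5299)
|BD| = 9.1673
circle(B,3.00) ∩ circle(D,7.00): a=2.4020, h=1.7974
  candidates: C₊=(3.1421,1.4033) cross=16.477; C₋=(3.3499,-2.1854) cross=-16.477
  mode + wants cross > 0 → take C=(3.1421,1.4033) (cross=16.477)
ex = (C−B)/|BC| = (0.7647,0.6444); ey = (-0.6444,0.7647)
P = B + -1.29·ex + 2.39·ey = (-1.6785,0.4664)

-1.68 0.47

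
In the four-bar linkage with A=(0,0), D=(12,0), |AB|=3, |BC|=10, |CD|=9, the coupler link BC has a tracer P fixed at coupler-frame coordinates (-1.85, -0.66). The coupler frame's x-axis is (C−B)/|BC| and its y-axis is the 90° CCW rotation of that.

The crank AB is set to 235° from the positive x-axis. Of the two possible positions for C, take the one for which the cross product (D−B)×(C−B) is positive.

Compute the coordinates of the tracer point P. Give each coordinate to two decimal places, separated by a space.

-2.40 -4.30

A=(0,0), D=(12.00,0)
B = A + 3.00·(cos235°, sin235°) = (-1.7207, -2.4575)
|BD| = 13.9391
circle(B,10.00) ∩ circle(D,9.00): a=7.6511, h=6.4390
  candidates: C₊=(4.6753,5.2296) cross=89.754; C₋=(6.9457,-7.4467) cross=-89.754
  mode + wants cross > 0 → take C=(4.6753,5.2296) (cross=89.754)
ex = (C−B)/|BC| = (0.6396,0.7687); ey = (-0.7687,0.6396)
P = B + -1.85·ex + -0.66·ey = (-2.3966,-4.3017)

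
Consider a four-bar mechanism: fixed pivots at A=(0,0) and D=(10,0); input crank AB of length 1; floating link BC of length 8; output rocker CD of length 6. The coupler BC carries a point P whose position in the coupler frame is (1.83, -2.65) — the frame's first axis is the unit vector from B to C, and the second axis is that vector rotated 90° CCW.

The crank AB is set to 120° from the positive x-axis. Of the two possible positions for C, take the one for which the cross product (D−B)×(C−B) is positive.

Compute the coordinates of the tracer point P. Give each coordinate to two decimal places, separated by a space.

A=(0,0), D=(10.00,0)
B = A + 1.00·(cos120°, sin120°) = (-0.5000, 0.8660)
|BD| = 10.5357
circle(B,8.00) ∩ circle(D,6.00): a=6.5966, h=4.5260
  candidates: C₊=(6.4464,4.8344) cross=47.684; C₋=(5.7023,-4.1869) cross=-47.684
  mode + wants cross > 0 → take C=(6.4464,4.8344) (cross=47.684)
ex = (C−B)/|BC| = (0.8683,0.4960); ey = (-0.4960,0.8683)
P = B + 1.83·ex + -2.65·ey = (2.4035,-0.5272)

2.40 -0.53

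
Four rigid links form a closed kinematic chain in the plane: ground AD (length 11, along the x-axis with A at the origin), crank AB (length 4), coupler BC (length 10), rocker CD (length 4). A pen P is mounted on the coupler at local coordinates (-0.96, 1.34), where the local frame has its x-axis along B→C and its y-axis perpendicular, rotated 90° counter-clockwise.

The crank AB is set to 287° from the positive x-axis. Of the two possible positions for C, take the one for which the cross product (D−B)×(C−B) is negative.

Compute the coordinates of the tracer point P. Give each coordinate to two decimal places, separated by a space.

0.23 -2.47

A=(0,0), D=(11.00,0)
B = A + 4.00·(cos287°, sin287°) = (1.1695, -3.8252)
|BD| = 10.5485
circle(B,10.00) ∩ circle(D,4.00): a=9.2559, h=3.7854
  candidates: C₊=(8.4226,3.0590) cross=39.930; C₋=(11.1680,-3.9965) cross=-39.930
  mode - wants cross < 0 → take C=(11.1680,-3.9965) (cross=-39.930)
ex = (C−B)/|BC| = (0.9999,-0.0171); ey = (0.0171,0.9999)
P = B + -0.96·ex + 1.34·ey = (0.2326,-2.4690)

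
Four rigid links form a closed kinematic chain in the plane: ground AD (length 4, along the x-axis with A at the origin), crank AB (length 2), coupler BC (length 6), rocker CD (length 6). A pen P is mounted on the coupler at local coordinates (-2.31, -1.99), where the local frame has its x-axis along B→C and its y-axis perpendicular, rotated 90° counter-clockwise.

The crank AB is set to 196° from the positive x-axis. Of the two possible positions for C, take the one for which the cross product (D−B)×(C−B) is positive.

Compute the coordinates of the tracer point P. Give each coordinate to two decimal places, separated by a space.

A=(0,0), D=(4.00,0)
B = A + 2.00·(cos196°, sin196°) = (-1.9225, -0.5513)
|BD| = 5.9481
circle(B,6.00) ∩ circle(D,6.00): a=2.9741, h=5.2110
  candidates: C₊=(0.5558,4.9130) cross=30.996; C₋=(1.5217,-5.4643) cross=-30.996
  mode + wants cross > 0 → take C=(0.5558,4.9130) (cross=30.996)
ex = (C−B)/|BC| = (0.4131,0.9107); ey = (-0.9107,0.4131)
P = B + -2.31·ex + -1.99·ey = (-1.0644,-3.4770)

-1.06 -3.48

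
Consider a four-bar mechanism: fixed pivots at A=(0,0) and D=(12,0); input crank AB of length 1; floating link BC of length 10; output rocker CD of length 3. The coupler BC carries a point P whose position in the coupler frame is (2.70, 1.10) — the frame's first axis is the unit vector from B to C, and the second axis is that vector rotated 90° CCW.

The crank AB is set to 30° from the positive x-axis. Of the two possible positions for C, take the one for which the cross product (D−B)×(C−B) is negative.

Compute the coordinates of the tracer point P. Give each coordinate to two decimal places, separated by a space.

A=(0,0), D=(12.00,0)
B = A + 1.00·(cos30°, sin30°) = (0.8660, 0.5000)
|BD| = 11.1452
circle(B,10.00) ∩ circle(D,3.00): a=9.6551, h=2.6038
  candidates: C₊=(10.6282,2.6680) cross=29.019; C₋=(10.3946,-2.5343) cross=-29.019
  mode - wants cross < 0 → take C=(10.3946,-2.5343) (cross=-29.019)
ex = (C−B)/|BC| = (0.9529,-0.3034); ey = (0.3034,0.9529)
P = B + 2.70·ex + 1.10·ey = (3.7725,0.7289)

3.77 0.73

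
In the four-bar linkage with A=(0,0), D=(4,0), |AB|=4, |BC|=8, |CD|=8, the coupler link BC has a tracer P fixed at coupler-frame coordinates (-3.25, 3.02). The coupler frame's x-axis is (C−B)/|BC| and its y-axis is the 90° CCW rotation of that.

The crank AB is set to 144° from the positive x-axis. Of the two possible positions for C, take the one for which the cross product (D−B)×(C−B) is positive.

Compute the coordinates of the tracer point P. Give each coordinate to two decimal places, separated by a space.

-7.67 2.30

A=(0,0), D=(4.00,0)
B = A + 4.00·(cos144°, sin144°) = (-3.2361, 2.3511)
|BD| = 7.6085
circle(B,8.00) ∩ circle(D,8.00): a=3.8042, h=7.0376
  candidates: C₊=(2.5567,7.8687) cross=53.545; C₋=(-1.7928,-5.5176) cross=-53.545
  mode + wants cross > 0 → take C=(2.5567,7.8687) (cross=53.545)
ex = (C−B)/|BC| = (0.7241,0.6897); ey = (-0.6897,0.7241)
P = B + -3.25·ex + 3.02·ey = (-7.6723,2.2964)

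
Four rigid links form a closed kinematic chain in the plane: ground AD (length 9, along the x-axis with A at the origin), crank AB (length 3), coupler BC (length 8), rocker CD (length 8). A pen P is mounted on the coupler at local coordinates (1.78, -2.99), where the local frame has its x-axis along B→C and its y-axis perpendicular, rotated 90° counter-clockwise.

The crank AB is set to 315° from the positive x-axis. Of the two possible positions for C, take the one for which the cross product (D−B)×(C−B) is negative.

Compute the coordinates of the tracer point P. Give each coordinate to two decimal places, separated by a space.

A=(0,0), D=(9.00,0)
B = A + 3.00·(cos315°, sin315°) = (2.1213, -2.1213)
|BD| = 7.1983
circle(B,8.00) ∩ circle(D,8.00): a=3.5992, h=7.1446
  candidates: C₊=(3.4552,5.7667) cross=51.430; C₋=(7.6662,-7.8880) cross=-51.430
  mode - wants cross < 0 → take C=(7.6662,-7.8880) (cross=-51.430)
ex = (C−B)/|BC| = (0.6931,-0.7208); ey = (0.7208,0.6931)
P = B + 1.78·ex + -2.99·ey = (1.1997,-5.4768)

1.20 -5.48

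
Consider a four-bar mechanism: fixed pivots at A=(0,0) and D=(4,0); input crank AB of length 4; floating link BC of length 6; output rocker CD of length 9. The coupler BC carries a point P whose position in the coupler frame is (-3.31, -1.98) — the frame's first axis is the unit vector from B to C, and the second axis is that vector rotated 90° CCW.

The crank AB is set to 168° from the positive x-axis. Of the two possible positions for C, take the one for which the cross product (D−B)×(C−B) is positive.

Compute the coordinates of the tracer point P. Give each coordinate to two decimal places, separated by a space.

-2.99 -2.91

A=(0,0), D=(4.00,0)
B = A + 4.00·(cos168°, sin168°) = (-3.9126, 0.8316)
|BD| = 7.9562
circle(B,6.00) ∩ circle(D,9.00): a=1.1501, h=5.8887
  candidates: C₊=(-2.1533,6.5679) cross=46.852; C₋=(-3.3843,-5.1451) cross=-46.852
  mode + wants cross > 0 → take C=(-2.1533,6.5679) (cross=46.852)
ex = (C−B)/|BC| = (0.2932,0.9560); ey = (-0.9560,0.2932)
P = B + -3.31·ex + -1.98·ey = (-2.9902,-2.9134)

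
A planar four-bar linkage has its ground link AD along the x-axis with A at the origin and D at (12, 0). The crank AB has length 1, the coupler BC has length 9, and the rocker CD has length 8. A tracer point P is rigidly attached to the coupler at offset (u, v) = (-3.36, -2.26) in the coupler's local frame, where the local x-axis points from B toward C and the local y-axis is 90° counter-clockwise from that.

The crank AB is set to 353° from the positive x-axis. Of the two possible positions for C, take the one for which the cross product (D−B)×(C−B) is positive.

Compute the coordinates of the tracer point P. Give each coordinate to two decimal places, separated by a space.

A=(0,0), D=(12.00,0)
B = A + 1.00·(cos353°, sin353°) = (0.9925, -0.1219)
|BD| = 11.0081
circle(B,9.00) ∩ circle(D,8.00): a=6.2762, h=6.4505
  candidates: C₊=(7.1970,6.3977) cross=71.008; C₋=(7.3398,-6.5025) cross=-71.008
  mode + wants cross > 0 → take C=(7.1970,6.3977) (cross=71.008)
ex = (C−B)/|BC| = (0.6894,0.7244); ey = (-0.7244,0.6894)
P = B + -3.36·ex + -2.26·ey = (0.3134,-4.1139)

0.31 -4.11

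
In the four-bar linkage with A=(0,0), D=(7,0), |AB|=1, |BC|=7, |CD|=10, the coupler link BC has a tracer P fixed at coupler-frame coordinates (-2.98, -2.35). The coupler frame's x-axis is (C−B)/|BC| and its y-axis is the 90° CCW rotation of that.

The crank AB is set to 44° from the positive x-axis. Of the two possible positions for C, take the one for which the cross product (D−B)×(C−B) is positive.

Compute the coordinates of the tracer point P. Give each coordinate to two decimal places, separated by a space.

A=(0,0), D=(7.00,0)
B = A + 1.00·(cos44°, sin44°) = (0.7193, 0.6947)
|BD| = 6.3190
circle(B,7.00) ∩ circle(D,10.00): a=-0.8760, h=6.9450
  candidates: C₊=(0.6121,7.6938) cross=43.885; C₋=(-0.9148,-6.1119) cross=-43.885
  mode + wants cross > 0 → take C=(0.6121,7.6938) (cross=43.885)
ex = (C−B)/|BC| = (-0.0153,0.9999); ey = (-0.9999,-0.0153)
P = B + -2.98·ex + -2.35·ey = (3.1147,-2.2490)

3.11 -2.25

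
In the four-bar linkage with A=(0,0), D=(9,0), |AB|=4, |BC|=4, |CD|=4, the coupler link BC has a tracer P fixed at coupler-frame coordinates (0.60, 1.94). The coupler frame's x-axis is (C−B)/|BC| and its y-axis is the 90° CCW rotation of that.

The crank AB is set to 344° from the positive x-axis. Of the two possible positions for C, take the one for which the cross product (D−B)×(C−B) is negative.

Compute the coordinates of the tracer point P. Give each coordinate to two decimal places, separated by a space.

A=(0,0), D=(9.00,0)
B = A + 4.00·(cos344°, sin344°) = (3.8450, -1.1025)
|BD| = 5.2715
circle(B,4.00) ∩ circle(D,4.00): a=2.6358, h=3.0088
  candidates: C₊=(5.7932,2.3910) cross=15.861; C₋=(7.0518,-3.4935) cross=-15.861
  mode - wants cross < 0 → take C=(7.0518,-3.4935) (cross=-15.861)
ex = (C−B)/|BC| = (0.8017,-0.5977); ey = (0.5977,0.8017)
P = B + 0.60·ex + 1.94·ey = (5.4857,0.0941)

5.49 0.09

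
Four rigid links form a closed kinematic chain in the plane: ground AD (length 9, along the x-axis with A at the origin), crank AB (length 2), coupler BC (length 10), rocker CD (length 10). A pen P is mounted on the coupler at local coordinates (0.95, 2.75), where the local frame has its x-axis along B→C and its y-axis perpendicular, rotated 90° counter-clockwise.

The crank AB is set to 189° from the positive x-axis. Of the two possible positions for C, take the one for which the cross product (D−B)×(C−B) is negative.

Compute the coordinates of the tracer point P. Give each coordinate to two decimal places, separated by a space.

A=(0,0), D=(9.00,0)
B = A + 2.00·(cos189°, sin189°) = (-1.9754, -0.3129)
|BD| = 10.9798
circle(B,10.00) ∩ circle(D,10.00): a=5.4899, h=8.3583
  candidates: C₊=(3.2741,8.1984) cross=91.773; C₋=(3.7505,-8.5113) cross=-91.773
  mode - wants cross < 0 → take C=(3.7505,-8.5113) (cross=-91.773)
ex = (C−B)/|BC| = (0.5726,-0.8198); ey = (0.8198,0.5726)
P = B + 0.95·ex + 2.75·ey = (0.8232,0.4829)

0.82 0.48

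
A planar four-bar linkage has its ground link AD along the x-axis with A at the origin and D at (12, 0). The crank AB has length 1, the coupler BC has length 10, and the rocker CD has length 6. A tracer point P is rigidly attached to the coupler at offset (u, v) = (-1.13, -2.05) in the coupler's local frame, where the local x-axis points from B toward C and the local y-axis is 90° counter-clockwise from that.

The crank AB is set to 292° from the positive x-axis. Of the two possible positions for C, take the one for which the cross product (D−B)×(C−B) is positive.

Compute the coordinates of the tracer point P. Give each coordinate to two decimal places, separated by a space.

A=(0,0), D=(12.00,0)
B = A + 1.00·(cos292°, sin292°) = (0.3746, -0.9272)
|BD| = 11.6623
circle(B,10.00) ∩ circle(D,6.00): a=8.5750, h=5.1448
  candidates: C₊=(8.5135,4.8830) cross=60.000; C₋=(9.3315,-5.3739) cross=-60.000
  mode + wants cross > 0 → take C=(8.5135,4.8830) (cross=60.000)
ex = (C−B)/|BC| = (0.8139,0.5810); ey = (-0.5810,0.8139)
P = B + -1.13·ex + -2.05·ey = (0.6460,-3.2522)

0.65 -3.25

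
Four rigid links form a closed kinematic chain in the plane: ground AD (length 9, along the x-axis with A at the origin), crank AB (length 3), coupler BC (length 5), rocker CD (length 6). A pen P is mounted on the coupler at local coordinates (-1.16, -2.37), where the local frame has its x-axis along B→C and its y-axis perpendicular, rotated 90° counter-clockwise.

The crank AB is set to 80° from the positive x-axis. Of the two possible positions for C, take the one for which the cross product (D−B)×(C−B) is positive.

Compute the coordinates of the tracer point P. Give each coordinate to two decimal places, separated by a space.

A=(0,0), D=(9.00,0)
B = A + 3.00·(cos80°, sin80°) = (0.5209, 2.9544)
|BD| = 8.9790
circle(B,5.00) ∩ circle(D,6.00): a=3.8770, h=3.1574
  candidates: C₊=(5.2209,4.6603) cross=28.350; C₋=(3.1432,-1.3028) cross=-28.350
  mode + wants cross > 0 → take C=(5.2209,4.6603) (cross=28.350)
ex = (C−B)/|BC| = (0.9400,0.3412); ey = (-0.3412,0.9400)
P = B + -1.16·ex + -2.37·ey = (0.2391,0.3309)

0.24 0.33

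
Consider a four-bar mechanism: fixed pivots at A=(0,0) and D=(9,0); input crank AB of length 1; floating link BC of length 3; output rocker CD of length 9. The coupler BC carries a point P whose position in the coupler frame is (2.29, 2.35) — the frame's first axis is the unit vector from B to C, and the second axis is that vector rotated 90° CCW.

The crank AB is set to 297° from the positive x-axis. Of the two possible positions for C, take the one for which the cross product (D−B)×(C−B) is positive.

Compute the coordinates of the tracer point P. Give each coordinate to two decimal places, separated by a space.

-2.05 1.23

A=(0,0), D=(9.00,0)
B = A + 1.00·(cos297°, sin297°) = (0.4540, -0.8910)
|BD| = 8.5923
circle(B,3.00) ∩ circle(D,9.00): a=0.1064, h=2.9981
  candidates: C₊=(0.2489,2.1020) cross=25.761; C₋=(0.8707,-3.8619) cross=-25.761
  mode + wants cross > 0 → take C=(0.2489,2.1020) (cross=25.761)
ex = (C−B)/|BC| = (-0.0684,0.9977); ey = (-0.9977,-0.0684)
P = B + 2.29·ex + 2.35·ey = (-2.0471,1.2330)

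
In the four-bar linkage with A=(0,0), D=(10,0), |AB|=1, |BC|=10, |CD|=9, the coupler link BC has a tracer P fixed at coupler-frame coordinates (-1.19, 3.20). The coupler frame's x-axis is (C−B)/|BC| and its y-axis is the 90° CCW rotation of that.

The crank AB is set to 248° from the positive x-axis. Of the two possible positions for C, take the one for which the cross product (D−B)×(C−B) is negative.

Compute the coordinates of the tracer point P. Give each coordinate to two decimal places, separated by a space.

1.16 2.12

A=(0,0), D=(10.00,0)
B = A + 1.00·(cos248°, sin248°) = (-0.3746, -0.9272)
|BD| = 10.4160
circle(B,10.00) ∩ circle(D,9.00): a=6.1200, h=7.9085
  candidates: C₊=(5.0172,7.4947) cross=82.375; C₋=(6.4251,-8.2596) cross=-82.375
  mode - wants cross < 0 → take C=(6.4251,-8.2596) (cross=-82.375)
ex = (C−B)/|BC| = (0.6800,-0.7332); ey = (0.7332,0.6800)
P = B + -1.19·ex + 3.20·ey = (1.1626,2.1213)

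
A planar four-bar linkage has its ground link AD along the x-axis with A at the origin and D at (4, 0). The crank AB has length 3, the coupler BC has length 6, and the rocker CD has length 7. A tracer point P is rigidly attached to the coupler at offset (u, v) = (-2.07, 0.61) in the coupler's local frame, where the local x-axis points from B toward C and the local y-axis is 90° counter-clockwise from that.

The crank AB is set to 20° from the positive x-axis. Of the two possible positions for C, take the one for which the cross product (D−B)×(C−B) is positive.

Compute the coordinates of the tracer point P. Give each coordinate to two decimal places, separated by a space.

1.97 -0.96

A=(0,0), D=(4.00,0)
B = A + 3.00·(cos20°, sin20°) = (2.8191, 1.0261)
|BD| = 1.5644
circle(B,6.00) ∩ circle(D,7.00): a=-3.3727, h=4.9623
  candidates: C₊=(3.5278,6.9841) cross=7.763; C₋=(-2.9816,-0.5078) cross=-7.763
  mode + wants cross > 0 → take C=(3.5278,6.9841) (cross=7.763)
ex = (C−B)/|BC| = (0.1181,0.9930); ey = (-0.9930,0.1181)
P = B + -2.07·ex + 0.61·ey = (1.9688,-0.9574)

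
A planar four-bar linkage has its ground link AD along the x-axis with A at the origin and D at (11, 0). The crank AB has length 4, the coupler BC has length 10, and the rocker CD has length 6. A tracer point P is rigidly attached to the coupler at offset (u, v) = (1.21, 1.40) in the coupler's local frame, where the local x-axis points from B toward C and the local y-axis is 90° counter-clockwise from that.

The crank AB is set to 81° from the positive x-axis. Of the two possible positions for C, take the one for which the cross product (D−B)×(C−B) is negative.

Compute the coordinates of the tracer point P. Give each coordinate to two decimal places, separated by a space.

2.47 3.82

A=(0,0), D=(11.00,0)
B = A + 4.00·(cos81°, sin81°) = (0.6257, 3.9508)
|BD| = 11.1011
circle(B,10.00) ∩ circle(D,6.00): a=8.4331, h=5.3742
  candidates: C₊=(10.4194,5.9718) cross=59.659; C₋=(6.5941,-4.0729) cross=-59.659
  mode - wants cross < 0 → take C=(6.5941,-4.0729) (cross=-59.659)
ex = (C−B)/|BC| = (0.5968,-0.8024); ey = (0.8024,0.5968)
P = B + 1.21·ex + 1.40·ey = (2.4712,3.8155)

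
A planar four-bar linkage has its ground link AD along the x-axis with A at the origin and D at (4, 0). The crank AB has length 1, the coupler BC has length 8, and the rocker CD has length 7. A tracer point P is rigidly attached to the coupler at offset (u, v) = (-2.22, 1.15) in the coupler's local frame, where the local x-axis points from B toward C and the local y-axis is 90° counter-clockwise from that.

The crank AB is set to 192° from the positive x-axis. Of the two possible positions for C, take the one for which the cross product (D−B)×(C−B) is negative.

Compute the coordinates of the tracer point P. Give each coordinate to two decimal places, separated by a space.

A=(0,0), D=(4.00,0)
B = A + 1.00·(cos192°, sin192°) = (-0.9781, -0.2079)
|BD| = 4.9825
circle(B,8.00) ∩ circle(D,7.00): a=3.9965, h=6.9302
  candidates: C₊=(2.7257,6.8830) cross=34.530; C₋=(3.3041,-6.9653) cross=-34.530
  mode - wants cross < 0 → take C=(3.3041,-6.9653) (cross=-34.530)
ex = (C−B)/|BC| = (0.5353,-0.8447); ey = (0.8447,0.5353)
P = B + -2.22·ex + 1.15·ey = (-1.1951,2.2828)

-1.20 2.28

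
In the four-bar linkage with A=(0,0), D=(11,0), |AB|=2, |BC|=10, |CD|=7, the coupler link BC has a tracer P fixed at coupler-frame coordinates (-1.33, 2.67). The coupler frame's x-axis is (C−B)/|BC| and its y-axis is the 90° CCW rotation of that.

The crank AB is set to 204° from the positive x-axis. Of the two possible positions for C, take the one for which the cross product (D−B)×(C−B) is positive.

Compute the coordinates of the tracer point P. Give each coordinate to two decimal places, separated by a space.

A=(0,0), D=(11.00,0)
B = A + 2.00·(cos204°, sin204°) = (-1.8271, -0.8135)
|BD| = 12.8529
circle(B,10.00) ∩ circle(D,7.00): a=8.4104, h=5.4097
  candidates: C₊=(6.2241,5.1177) cross=69.530; C₋=(6.9089,-5.6800) cross=-69.530
  mode + wants cross > 0 → take C=(6.2241,5.1177) (cross=69.530)
ex = (C−B)/|BC| = (0.8051,0.5931); ey = (-0.5931,0.8051)
P = B + -1.33·ex + 2.67·ey = (-4.4815,0.5473)

-4.48 0.55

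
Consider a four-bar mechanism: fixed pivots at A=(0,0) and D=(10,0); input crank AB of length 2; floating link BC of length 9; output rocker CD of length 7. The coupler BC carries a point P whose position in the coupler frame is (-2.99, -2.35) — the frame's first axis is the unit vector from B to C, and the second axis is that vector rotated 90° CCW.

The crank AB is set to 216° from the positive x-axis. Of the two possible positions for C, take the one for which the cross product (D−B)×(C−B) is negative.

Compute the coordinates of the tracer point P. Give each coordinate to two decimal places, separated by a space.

A=(0,0), D=(10.00,0)
B = A + 2.00·(cos216°, sin216°) = (-1.6180, -1.1756)
|BD| = 11.6774
circle(B,9.00) ∩ circle(D,7.00): a=7.2089, h=5.3882
  candidates: C₊=(5.0118,4.9110) cross=62.920; C₋=(6.0966,-5.8107) cross=-62.920
  mode - wants cross < 0 → take C=(6.0966,-5.8107) (cross=-62.920)
ex = (C−B)/|BC| = (0.8572,-0.5150); ey = (0.5150,0.8572)
P = B + -2.99·ex + -2.35·ey = (-5.3913,-1.6501)

-5.39 -1.65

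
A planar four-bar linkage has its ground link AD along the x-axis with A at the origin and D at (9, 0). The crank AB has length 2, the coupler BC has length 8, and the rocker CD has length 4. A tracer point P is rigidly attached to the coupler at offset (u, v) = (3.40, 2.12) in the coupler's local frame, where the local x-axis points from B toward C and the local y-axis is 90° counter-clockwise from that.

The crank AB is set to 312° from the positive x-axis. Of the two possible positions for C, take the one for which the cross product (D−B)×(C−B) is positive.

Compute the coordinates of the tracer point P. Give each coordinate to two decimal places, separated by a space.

A=(0,0), D=(9.00,0)
B = A + 2.00·(cos312°, sin312°) = (1.3383, -1.4863)
|BD| = 7.8046
circle(B,8.00) ∩ circle(D,4.00): a=6.9774, h=3.9135
  candidates: C₊=(7.4427,3.6844) cross=30.543; C₋=(8.9333,-3.9994) cross=-30.543
  mode + wants cross > 0 → take C=(7.4427,3.6844) (cross=30.543)
ex = (C−B)/|BC| = (0.7631,0.6463); ey = (-0.6463,0.7631)
P = B + 3.40·ex + 2.12·ey = (2.5624,2.3289)

2.56 2.33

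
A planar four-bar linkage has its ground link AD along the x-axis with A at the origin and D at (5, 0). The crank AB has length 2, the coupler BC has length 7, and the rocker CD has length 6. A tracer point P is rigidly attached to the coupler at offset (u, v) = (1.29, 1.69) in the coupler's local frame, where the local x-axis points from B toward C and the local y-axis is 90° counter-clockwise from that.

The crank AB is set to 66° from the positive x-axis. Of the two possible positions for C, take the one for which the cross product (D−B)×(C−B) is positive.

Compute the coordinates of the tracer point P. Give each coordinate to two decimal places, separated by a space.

0.92 3.95

A=(0,0), D=(5.00,0)
B = A + 2.00·(cos66°, sin66°) = (0.8135, 1.8271)
|BD| = 4.5679
circle(B,7.00) ∩ circle(D,6.00): a=3.7069, h=5.9379
  candidates: C₊=(6.5860,5.7866) cross=27.123; C₋=(1.8358,-5.0978) cross=-27.123
  mode + wants cross > 0 → take C=(6.5860,5.7866) (cross=27.123)
ex = (C−B)/|BC| = (0.8247,0.5656); ey = (-0.5656,0.8247)
P = B + 1.29·ex + 1.69·ey = (0.9213,3.9504)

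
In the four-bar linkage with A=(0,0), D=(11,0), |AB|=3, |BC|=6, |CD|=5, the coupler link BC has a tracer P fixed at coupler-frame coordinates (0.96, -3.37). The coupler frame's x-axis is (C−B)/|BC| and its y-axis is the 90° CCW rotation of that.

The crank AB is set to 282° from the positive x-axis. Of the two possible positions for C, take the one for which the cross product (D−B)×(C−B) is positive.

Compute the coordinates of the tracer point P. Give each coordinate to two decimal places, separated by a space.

2.97 -5.54

A=(0,0), D=(11.00,0)
B = A + 3.00·(cos282°, sin282°) = (0.6237, -2.9344)
|BD| = 10.7832
circle(B,6.00) ∩ circle(D,5.00): a=5.9017, h=1.0818
  candidates: C₊=(6.0083,-0.2874) cross=11.666; C₋=(6.5971,-2.3694) cross=-11.666
  mode + wants cross > 0 → take C=(6.0083,-0.2874) (cross=11.666)
ex = (C−B)/|BC| = (0.8974,0.4412); ey = (-0.4412,0.8974)
P = B + 0.96·ex + -3.37·ey = (2.9720,-5.5352)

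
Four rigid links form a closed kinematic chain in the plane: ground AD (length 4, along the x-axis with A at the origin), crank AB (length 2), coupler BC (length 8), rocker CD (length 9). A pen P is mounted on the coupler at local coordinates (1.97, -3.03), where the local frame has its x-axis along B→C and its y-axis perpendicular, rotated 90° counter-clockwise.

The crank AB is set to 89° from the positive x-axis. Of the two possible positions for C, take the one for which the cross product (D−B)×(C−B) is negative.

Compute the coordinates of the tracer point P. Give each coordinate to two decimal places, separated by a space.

A=(0,0), D=(4.00,0)
B = A + 2.00·(cos89°, sin89°) = (0.0349, 1.9997)
|BD| = 4.4408
circle(B,8.00) ∩ circle(D,9.00): a=0.3063, h=7.9941
  candidates: C₊=(3.9082,8.9995) cross=35.500; C₋=(-3.2913,-5.2760) cross=-35.500
  mode - wants cross < 0 → take C=(-3.2913,-5.2760) (cross=-35.500)
ex = (C−B)/|BC| = (-0.4158,-0.9095); ey = (0.9095,-0.4158)
P = B + 1.97·ex + -3.03·ey = (-3.5399,1.4679)

-3.54 1.47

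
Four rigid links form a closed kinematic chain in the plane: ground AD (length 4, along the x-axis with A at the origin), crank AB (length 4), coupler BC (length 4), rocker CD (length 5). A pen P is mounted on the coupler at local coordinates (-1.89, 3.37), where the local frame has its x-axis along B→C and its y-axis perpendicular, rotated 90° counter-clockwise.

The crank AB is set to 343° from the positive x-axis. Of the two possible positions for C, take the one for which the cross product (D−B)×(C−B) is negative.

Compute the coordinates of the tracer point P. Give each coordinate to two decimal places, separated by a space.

A=(0,0), D=(4.00,0)
B = A + 4.00·(cos343°, sin343°) = (3.8252, -1.1695)
|BD| = 1.1825
circle(B,4.00) ∩ circle(D,5.00): a=-3.2143, h=2.3808
  candidates: C₊=(0.9955,-3.9966) cross=2.815; C₋=(5.7047,-4.7004) cross=-2.815
  mode - wants cross < 0 → take C=(5.7047,-4.7004) (cross=-2.815)
ex = (C−B)/|BC| = (0.4699,-0.8827); ey = (0.8827,0.4699)
P = B + -1.89·ex + 3.37·ey = (5.9120,2.0824)

5.91 2.08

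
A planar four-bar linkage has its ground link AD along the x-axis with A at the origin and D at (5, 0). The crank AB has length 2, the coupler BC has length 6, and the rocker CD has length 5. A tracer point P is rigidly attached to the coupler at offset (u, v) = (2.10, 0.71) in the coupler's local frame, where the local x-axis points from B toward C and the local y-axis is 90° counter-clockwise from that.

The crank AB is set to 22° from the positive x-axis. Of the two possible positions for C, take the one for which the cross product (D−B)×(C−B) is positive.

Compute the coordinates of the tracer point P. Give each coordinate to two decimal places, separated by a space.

2.90 2.70

A=(0,0), D=(5.00,0)
B = A + 2.00·(cos22°, sin22°) = (1.8544, 0.7492)
|BD| = 3.2336
circle(B,6.00) ∩ circle(D,5.00): a=3.3177, h=4.9993
  candidates: C₊=(6.2401,4.8438) cross=16.166; C₋=(3.9235,-4.8827) cross=-16.166
  mode + wants cross > 0 → take C=(6.2401,4.8438) (cross=16.166)
ex = (C−B)/|BC| = (0.7310,0.6824); ey = (-0.6824,0.7310)
P = B + 2.10·ex + 0.71·ey = (2.9048,2.7013)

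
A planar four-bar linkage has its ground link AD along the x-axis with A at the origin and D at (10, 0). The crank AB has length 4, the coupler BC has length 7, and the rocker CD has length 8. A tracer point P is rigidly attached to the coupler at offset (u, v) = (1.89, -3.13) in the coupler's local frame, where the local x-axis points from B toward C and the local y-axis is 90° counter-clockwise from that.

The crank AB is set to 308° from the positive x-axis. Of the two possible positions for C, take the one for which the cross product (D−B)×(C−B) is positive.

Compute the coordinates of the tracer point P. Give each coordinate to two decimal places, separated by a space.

A=(0,0), D=(10.00,0)
B = A + 4.00·(cos308°, sin308°) = (2.4626, -3.1520)
|BD| = 8.1699
circle(B,7.00) ∩ circle(D,8.00): a=3.1669, h=6.2426
  candidates: C₊=(2.9759,3.8291) cross=51.002; C₋=(7.7929,-7.6895) cross=-51.002
  mode + wants cross > 0 → take C=(2.9759,3.8291) (cross=51.002)
ex = (C−B)/|BC| = (0.0733,0.9973); ey = (-0.9973,0.0733)
P = B + 1.89·ex + -3.13·ey = (5.7228,-1.4966)

5.72 -1.50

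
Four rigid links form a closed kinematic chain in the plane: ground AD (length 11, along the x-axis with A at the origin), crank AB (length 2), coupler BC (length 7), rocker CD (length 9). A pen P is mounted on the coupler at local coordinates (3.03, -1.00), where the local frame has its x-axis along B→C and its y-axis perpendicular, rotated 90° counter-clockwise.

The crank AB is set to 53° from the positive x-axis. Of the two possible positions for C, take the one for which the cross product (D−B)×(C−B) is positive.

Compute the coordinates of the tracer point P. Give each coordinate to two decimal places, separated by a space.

3.85 3.38

A=(0,0), D=(11.00,0)
B = A + 2.00·(cos53°, sin53°) = (1.2036, 1.5973)
|BD| = 9.9257
circle(B,7.00) ∩ circle(D,9.00): a=3.3509, h=6.1459
  candidates: C₊=(5.4999,7.1238) cross=61.002; C₋=(3.5218,-5.0077) cross=-61.002
  mode + wants cross > 0 → take C=(5.4999,7.1238) (cross=61.002)
ex = (C−B)/|BC| = (0.6137,0.7895); ey = (-0.7895,0.6137)
P = B + 3.03·ex + -1.00·ey = (3.8528,3.3757)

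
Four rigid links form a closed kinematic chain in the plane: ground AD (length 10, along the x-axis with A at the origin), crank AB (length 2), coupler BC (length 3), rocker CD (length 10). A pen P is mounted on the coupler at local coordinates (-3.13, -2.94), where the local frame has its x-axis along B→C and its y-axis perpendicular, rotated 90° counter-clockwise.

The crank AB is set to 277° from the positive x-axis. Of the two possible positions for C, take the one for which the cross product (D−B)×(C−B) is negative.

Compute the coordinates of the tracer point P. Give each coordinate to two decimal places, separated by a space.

-3.57 -0.00

A=(0,0), D=(10.00,0)
B = A + 2.00·(cos277°, sin277°) = (0.2437, -1.9851)
|BD| = 9.9562
circle(B,3.00) ∩ circle(D,10.00): a=0.4080, h=2.9721
  candidates: C₊=(0.0510,1.0087) cross=29.591; C₋=(1.2362,-4.8162) cross=-29.591
  mode - wants cross < 0 → take C=(1.2362,-4.8162) (cross=-29.591)
ex = (C−B)/|BC| = (0.3308,-0.9437); ey = (0.9437,0.3308)
P = B + -3.13·ex + -2.94·ey = (-3.5662,-0.0039)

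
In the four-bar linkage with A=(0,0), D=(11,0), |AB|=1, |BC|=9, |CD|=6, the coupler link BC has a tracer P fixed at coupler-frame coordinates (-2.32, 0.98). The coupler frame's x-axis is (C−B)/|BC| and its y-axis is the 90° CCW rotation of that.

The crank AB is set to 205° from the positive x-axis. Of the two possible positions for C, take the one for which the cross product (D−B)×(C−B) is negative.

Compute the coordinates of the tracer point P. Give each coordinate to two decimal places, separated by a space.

A=(0,0), D=(11.00,0)
B = A + 1.00·(cos205°, sin205°) = (-0.9063, -0.4226)
|BD| = 11.9138
circle(B,9.00) ∩ circle(D,6.00): a=7.8455, h=4.4101
  candidates: C₊=(6.7778,4.2630) cross=52.541; C₋=(7.0907,-4.5516) cross=-52.541
  mode - wants cross < 0 → take C=(7.0907,-4.5516) (cross=-52.541)
ex = (C−B)/|BC| = (0.8886,-0.4588); ey = (0.4588,0.8886)
P = B + -2.32·ex + 0.98·ey = (-2.5181,1.5125)

-2.52 1.51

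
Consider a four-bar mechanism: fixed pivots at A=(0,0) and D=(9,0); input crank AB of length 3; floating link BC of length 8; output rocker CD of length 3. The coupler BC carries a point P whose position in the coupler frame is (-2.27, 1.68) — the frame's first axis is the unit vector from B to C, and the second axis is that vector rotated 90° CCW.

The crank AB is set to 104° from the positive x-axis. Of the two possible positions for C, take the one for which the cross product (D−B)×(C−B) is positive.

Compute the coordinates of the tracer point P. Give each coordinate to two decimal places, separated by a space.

A=(0,0), D=(9.00,0)
B = A + 3.00·(cos104°, sin104°) = (-0.7258, 2.9109)
|BD| = 10.1520
circle(B,8.00) ∩ circle(D,3.00): a=7.7848, h=1.8429
  candidates: C₊=(7.2606,2.4443) cross=18.709; C₋=(6.2038,-1.0868) cross=-18.709
  mode + wants cross > 0 → take C=(7.2606,2.4443) (cross=18.709)
ex = (C−B)/|BC| = (0.9983,-0.0583); ey = (0.0583,0.9983)
P = B + -2.27·ex + 1.68·ey = (-2.8939,4.7204)

-2.89 4.72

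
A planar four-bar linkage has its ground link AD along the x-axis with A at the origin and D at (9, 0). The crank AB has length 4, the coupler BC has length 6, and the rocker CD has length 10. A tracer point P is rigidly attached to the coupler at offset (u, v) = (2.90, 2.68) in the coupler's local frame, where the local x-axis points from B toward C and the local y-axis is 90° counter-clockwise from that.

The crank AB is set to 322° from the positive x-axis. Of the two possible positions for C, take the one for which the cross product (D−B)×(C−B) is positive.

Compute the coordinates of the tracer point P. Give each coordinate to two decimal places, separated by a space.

-0.77 -2.03

A=(0,0), D=(9.00,0)
B = A + 4.00·(cos322°, sin322°) = (3.1520, -2.4626)
|BD| = 6.3453
circle(B,6.00) ∩ circle(D,10.00): a=-1.8704, h=5.7010
  candidates: C₊=(-0.7843,2.0656) cross=36.175; C₋=(3.6408,-8.4427) cross=-36.175
  mode + wants cross > 0 → take C=(-0.7843,2.0656) (cross=36.175)
ex = (C−B)/|BC| = (-0.6561,0.7547); ey = (-0.7547,-0.6561)
P = B + 2.90·ex + 2.68·ey = (-0.7732,-2.0323)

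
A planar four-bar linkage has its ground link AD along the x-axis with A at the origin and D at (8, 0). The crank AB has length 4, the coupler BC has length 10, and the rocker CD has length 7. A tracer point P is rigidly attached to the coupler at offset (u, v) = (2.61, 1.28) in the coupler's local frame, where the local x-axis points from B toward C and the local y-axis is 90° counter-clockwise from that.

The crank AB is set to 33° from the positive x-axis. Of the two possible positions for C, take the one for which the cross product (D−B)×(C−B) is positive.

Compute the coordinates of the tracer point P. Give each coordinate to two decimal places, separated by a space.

A=(0,0), D=(8.00,0)
B = A + 4.00·(cos33°, sin33°) = (3.3547, 2.1786)
|BD| = 5.1308
circle(B,10.00) ∩ circle(D,7.00): a=7.5354, h=6.5740
  candidates: C₊=(12.9684,4.9310) cross=33.730; C₋=(7.3857,-6.9730) cross=-33.730
  mode + wants cross > 0 → take C=(12.9684,4.9310) (cross=33.730)
ex = (C−B)/|BC| = (0.9614,0.2752); ey = (-0.2752,0.9614)
P = B + 2.61·ex + 1.28·ey = (5.5116,4.1275)

5.51 4.13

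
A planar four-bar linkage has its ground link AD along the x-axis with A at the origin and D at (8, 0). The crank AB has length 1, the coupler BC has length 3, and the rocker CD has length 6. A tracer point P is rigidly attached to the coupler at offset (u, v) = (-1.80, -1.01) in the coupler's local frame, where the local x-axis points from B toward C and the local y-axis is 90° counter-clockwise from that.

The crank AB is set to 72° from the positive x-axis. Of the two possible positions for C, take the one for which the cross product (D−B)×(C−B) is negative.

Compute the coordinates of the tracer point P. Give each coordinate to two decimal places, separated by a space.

-1.60 1.74

A=(0,0), D=(8.00,0)
B = A + 1.00·(cos72°, sin72°) = (0.3090, 0.9511)
|BD| = 7.7496
circle(B,3.00) ∩ circle(D,6.00): a=2.1327, h=2.1098
  candidates: C₊=(2.6846,2.7832) cross=16.350; C₋=(2.1667,-1.4046) cross=-16.350
  mode - wants cross < 0 → take C=(2.1667,-1.4046) (cross=-16.350)
ex = (C−B)/|BC| = (0.6192,-0.7852); ey = (0.7852,0.6192)
P = B + -1.80·ex + -1.01·ey = (-1.5987,1.7390)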